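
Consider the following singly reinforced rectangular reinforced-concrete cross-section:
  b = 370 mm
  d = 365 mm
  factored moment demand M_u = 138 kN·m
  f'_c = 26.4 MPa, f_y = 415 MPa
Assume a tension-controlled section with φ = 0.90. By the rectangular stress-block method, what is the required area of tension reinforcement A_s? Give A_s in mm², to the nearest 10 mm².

M_n = M_u/φ = 138/0.90 = 153.333 kN·m.
With M_n = 0.85 f'_c a b (d − a/2), solve the quadratic for a:
a = d − √(d² − 2M_n/(0.85 f'_c b)) = 365 − √(365² − 2 × 153.333×10⁶/(0.85 × 26.4 × 370)) = 54.69 mm.
A_s = 0.85 f'_c a b / f_y = 0.85 × 26.4 × 54.69 × 370 / 415 = 1094.2 mm².

A_s ≈ 1090 mm²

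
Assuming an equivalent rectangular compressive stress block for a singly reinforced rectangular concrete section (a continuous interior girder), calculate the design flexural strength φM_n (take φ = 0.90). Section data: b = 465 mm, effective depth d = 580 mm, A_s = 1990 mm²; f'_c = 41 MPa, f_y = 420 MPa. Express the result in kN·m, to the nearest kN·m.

φM_n ≈ 417 kN·m

T = A_s f_y = 1990 × 420 = 835800 N = 835.8 kN.
From C = T: a = T/(0.85 f'_c b) = 835800/(0.85 × 41 × 465) = 51.58 mm.
M_n = T(d − a/2) = 835.8 kN × (580 − 25.79) mm = 463.21 kN·m.
φM_n = 0.90 × 463.21 = 416.89 kN·m.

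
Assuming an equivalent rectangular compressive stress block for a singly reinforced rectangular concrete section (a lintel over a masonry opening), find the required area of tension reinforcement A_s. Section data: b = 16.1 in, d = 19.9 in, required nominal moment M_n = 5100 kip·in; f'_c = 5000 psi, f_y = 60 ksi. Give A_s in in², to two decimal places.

From M_n = 0.85 f'_c a b (d − a/2):
a = d − √(d² − 2M_n/(0.85 f'_c b)) = 19.9 − √(19.9² − 2 × 5100/(0.85 × 5 × 16.1)) = 4.186 in.
A_s = 0.85 f'_c a b / f_y = 0.85 × 5 × 4.186 × 16.1 / 60 = 4.774 in².

A_s ≈ 4.77 in²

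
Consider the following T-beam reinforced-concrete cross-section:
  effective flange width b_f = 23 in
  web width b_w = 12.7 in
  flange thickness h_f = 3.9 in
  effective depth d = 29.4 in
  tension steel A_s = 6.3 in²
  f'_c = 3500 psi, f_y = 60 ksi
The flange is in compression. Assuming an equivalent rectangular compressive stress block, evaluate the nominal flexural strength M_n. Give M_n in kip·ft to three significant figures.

Tension: T = A_s f_y = 6.3 × 60 = 378 kips.
Try a within the flange: a = T/(0.85 f'_c b_f) = 378/(0.85 × 3.5 × 23) = 5.524 in.
a = 5.524 > h_f = 3.9 in: the block extends into the web. Split into flange-overhang and web parts.
C_f = 0.85 f'_c (b_f − b_w) h_f = 0.85 × 3.5 × (23 − 12.7) × 3.9 = 119.5 kips.
Remaining web compression depth: a_w = (T − C_f)/(0.85 f'_c b_w) = (378 − 119.5)/(0.85 × 3.5 × 12.7) = 6.842 in.
M_n = C_f(d − h_f/2) + (T − C_f)(d − a_w/2) = 119.5 × (29.4 − 1.95) + 258.5 × (29.4 − 3.421) = 3280.3 + 6715.6 = 9995.9 kip·in.
M_n = 9995.9/12 = 832.99 kip·ft.

M_n ≈ 833 kip·ft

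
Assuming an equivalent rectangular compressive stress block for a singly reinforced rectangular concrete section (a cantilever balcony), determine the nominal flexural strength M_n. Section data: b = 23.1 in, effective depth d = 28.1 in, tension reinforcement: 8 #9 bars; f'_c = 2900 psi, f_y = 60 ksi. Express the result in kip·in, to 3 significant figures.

A_s = 8 × 1 = 8 in².
T = A_s f_y = 8 × 60 = 480 kips.
a = T/(0.85 f'_c b) = 480/(0.85 × 2.9 × 23.1) = 8.430 in.
M_n = T(d − a/2) = 480 × (28.1 − 4.215) = 11464.8 kip·in.

M_n ≈ 11500 kip·in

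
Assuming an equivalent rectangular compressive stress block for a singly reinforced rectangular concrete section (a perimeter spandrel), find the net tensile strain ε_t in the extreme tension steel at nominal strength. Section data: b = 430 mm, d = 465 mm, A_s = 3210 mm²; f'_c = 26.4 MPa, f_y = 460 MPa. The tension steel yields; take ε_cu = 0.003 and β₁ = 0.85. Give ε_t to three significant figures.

a = A_s f_y/(0.85 f'_c b) = 153.03 mm.
β₁ = 0.85, so c = a/β₁ = 153.03/0.85 = 180.04 mm.
From the linear strain diagram with ε_cu = 0.003: ε_t = 0.003 (d − c)/c = 0.003 × (465 − 180.04)/180.04 = 0.00475.
ε_t is between 0.004 and 0.005 — transition zone.

ε_t ≈ 0.00475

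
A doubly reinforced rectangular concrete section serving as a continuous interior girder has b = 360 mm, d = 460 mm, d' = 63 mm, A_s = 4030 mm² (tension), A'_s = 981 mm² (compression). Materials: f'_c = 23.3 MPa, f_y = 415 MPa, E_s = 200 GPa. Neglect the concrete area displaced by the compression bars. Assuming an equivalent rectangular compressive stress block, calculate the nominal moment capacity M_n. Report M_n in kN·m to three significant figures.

M_n ≈ 631 kN·m

Assume both tension and compression steel yield.
Net tension couple steel: A_s − A'_s = 3049 mm².
a = (A_s − A'_s) f_y / (0.85 f'_c b) = 1265335/(0.85 × 23.3 × 360) = 177.47 mm.
c = a/β₁ = 177.47/0.85 = 208.79 mm; ε'_s = 0.003(c − d')/c = 0.0021 ≥ f_y/E_s = 0.0021, so compression steel does yield.
M_n = (A_s − A'_s) f_y (d − a/2) + A'_s f_y (d − d') = [1265335 × (460 − 88.735) + 407115 × (460 − 63)] × 10⁻⁶ = 469.77 + 161.62 = 631.39 kN·m.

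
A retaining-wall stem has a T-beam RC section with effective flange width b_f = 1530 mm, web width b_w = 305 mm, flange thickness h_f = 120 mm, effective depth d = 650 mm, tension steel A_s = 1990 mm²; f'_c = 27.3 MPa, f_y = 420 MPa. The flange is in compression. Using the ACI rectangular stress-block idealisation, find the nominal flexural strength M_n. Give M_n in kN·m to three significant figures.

M_n ≈ 533 kN·m

Tension: T = A_s f_y = 1990 × 420 = 835800 N.
Try a within the flange: a = T/(0.85 f'_c b_f) = 835800/(0.85 × 27.3 × 1530) = 23.54 mm.
Since a = 23.54 ≤ h_f = 120 mm, the stress block lies entirely in the flange; analyse as a rectangular beam of width b_f.
M_n = T(d − a/2) = 835800 × (650 − 11.77) = 533.43 × 10⁶ N·mm.
M_n = 533.43 kN·m.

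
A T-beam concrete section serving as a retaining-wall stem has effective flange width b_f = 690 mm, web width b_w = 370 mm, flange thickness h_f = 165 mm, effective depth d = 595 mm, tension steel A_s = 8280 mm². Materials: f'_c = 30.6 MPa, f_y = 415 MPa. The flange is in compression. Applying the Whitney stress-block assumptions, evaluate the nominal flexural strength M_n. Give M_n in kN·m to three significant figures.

M_n ≈ 1710 kN·m

Tension: T = A_s f_y = 8280 × 415 = 3436200 N.
Try a within the flange: a = T/(0.85 f'_c b_f) = 3436200/(0.85 × 30.6 × 690) = 191.46 mm.
a = 191.46 > h_f = 165 mm: the block extends into the web. Split into flange-overhang and web parts.
C_f = 0.85 f'_c (b_f − b_w) h_f = 0.85 × 30.6 × (690 − 370) × 165 = 1373328 N.
Remaining web compression depth: a_w = (T − C_f)/(0.85 f'_c b_w) = (3436200 − 1373328)/(0.85 × 30.6 × 370) = 214.35 mm.
M_n = C_f(d − h_f/2) + (T − C_f)(d − a_w/2) = 1373328 × (595 − 82.5) + 2062872 × (595 − 107.175) = 703.83 + 1006.32 = 1710.15 × 10⁶ N·mm.
M_n = 1710.15 kN·m.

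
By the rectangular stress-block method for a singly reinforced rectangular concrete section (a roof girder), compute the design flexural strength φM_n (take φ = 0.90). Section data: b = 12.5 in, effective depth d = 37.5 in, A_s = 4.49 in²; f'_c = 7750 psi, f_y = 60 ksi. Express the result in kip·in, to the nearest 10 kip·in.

T = A_s f_y = 4.49 × 60 = 269.4 kips.
a = T/(0.85 f'_c b) = 269.4/(0.85 × 7.75 × 12.5) = 3.272 in.
M_n = T(d − a/2) = 269.4 × (37.5 − 1.636) = 9661.8 kip·in.
φM_n = 0.90 × 9661.8 = 8695.6 kip·in.

φM_n ≈ 8700 kip·in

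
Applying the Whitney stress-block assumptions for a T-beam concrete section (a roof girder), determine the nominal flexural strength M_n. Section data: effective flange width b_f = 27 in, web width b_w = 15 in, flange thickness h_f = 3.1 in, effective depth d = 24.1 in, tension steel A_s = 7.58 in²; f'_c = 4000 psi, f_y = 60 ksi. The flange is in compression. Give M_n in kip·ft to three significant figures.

M_n ≈ 809 kip·ft

Tension: T = A_s f_y = 7.58 × 60 = 454.8 kips.
Try a within the flange: a = T/(0.85 f'_c b_f) = 454.8/(0.85 × 4 × 27) = 4.954 in.
a = 4.954 > h_f = 3.1 in: the block extends into the web. Split into flange-overhang and web parts.
C_f = 0.85 f'_c (b_f − b_w) h_f = 0.85 × 4 × (27 − 15) × 3.1 = 126.5 kips.
Remaining web compression depth: a_w = (T − C_f)/(0.85 f'_c b_w) = (454.8 − 126.5)/(0.85 × 4 × 15) = 6.437 in.
M_n = C_f(d − h_f/2) + (T − C_f)(d − a_w/2) = 126.5 × (24.1 − 1.55) + 328.3 × (24.1 − 3.2185) = 2852.6 + 6855.4 = 9708.0 kip·in.
M_n = 9708.0/12 = 809.00 kip·ft.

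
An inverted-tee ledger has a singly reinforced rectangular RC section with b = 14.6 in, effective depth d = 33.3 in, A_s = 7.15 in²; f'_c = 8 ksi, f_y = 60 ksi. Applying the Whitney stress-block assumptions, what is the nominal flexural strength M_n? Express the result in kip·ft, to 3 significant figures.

T = A_s f_y = 7.15 × 60 = 429 kips.
a = T/(0.85 f'_c b) = 429/(0.85 × 8 × 14.6) = 4.321 in.
M_n = T(d − a/2) = 429 × (33.3 − 2.1605) = 13358.8 kip·in = 13358.8/12 = 1113.23 kip·ft.

M_n ≈ 1110 kip·ft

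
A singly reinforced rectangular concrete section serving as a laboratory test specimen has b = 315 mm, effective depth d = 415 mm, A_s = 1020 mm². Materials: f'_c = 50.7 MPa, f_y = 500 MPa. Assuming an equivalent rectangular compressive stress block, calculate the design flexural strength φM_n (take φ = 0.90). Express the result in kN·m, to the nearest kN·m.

T = A_s f_y = 1020 × 500 = 510000 N = 510 kN.
From C = T: a = T/(0.85 f'_c b) = 510000/(0.85 × 50.7 × 315) = 37.57 mm.
M_n = T(d − a/2) = 510 kN × (415 − 18.785) mm = 202.07 kN·m.
φM_n = 0.90 × 202.07 = 181.86 kN·m.

φM_n ≈ 182 kN·m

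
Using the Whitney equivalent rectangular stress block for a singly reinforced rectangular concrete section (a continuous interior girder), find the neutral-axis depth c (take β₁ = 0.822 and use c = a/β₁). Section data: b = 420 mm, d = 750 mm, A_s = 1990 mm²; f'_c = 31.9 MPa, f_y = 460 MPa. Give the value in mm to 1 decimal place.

T = A_s f_y = 1990 × 460 = 915400 N = 915.4 kN.
Setting C = 0.85 f'_c a b equal to T: a = 915400/(0.85 × 31.9 × 420) = 80.381 mm.
With β₁ = 0.822, c = a/β₁ = 80.381/0.822 = 97.8 mm.

c ≈ 97.8 mm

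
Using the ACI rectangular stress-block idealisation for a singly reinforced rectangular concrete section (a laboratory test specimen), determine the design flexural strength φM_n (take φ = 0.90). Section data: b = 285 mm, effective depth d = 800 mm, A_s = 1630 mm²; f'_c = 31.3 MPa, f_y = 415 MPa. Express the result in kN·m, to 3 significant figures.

T = A_s f_y = 1630 × 415 = 676450 N = 676.45 kN.
From C = T: a = T/(0.85 f'_c b) = 676450/(0.85 × 31.3 × 285) = 89.21 mm.
M_n = T(d − a/2) = 676.45 kN × (800 − 44.605) mm = 510.99 kN·m.
φM_n = 0.90 × 510.99 = 459.89 kN·m.

φM_n ≈ 460 kN·m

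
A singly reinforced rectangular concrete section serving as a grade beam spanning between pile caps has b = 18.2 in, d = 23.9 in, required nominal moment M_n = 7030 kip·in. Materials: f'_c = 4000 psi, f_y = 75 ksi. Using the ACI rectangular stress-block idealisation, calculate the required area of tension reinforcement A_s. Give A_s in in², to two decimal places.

From M_n = 0.85 f'_c a b (d − a/2):
a = d − √(d² − 2M_n/(0.85 f'_c b)) = 23.9 − √(23.9² − 2 × 7030/(0.85 × 4 × 18.2)) = 5.353 in.
A_s = 0.85 f'_c a b / f_y = 0.85 × 4 × 5.353 × 18.2 / 75 = 4.417 in².

A_s ≈ 4.42 in²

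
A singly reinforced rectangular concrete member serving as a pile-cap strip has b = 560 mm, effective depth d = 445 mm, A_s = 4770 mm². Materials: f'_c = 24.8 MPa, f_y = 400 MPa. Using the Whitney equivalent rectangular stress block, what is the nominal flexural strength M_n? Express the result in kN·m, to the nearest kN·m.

T = A_s f_y = 4770 × 400 = 1908000 N = 1908 kN.
From C = T: a = T/(0.85 f'_c b) = 1908000/(0.85 × 24.8 × 560) = 161.63 mm.
M_n = T(d − a/2) = 1908 kN × (445 − 80.815) mm = 694.86 kN·m.

M_n ≈ 695 kN·m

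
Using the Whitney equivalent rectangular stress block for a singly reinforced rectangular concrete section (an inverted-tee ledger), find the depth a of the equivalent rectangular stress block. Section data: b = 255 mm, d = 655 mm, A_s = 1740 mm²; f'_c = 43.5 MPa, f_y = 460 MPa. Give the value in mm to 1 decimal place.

a ≈ 84.9 mm

T = A_s f_y = 1740 × 460 = 800400 N = 800.4 kN.
Setting C = 0.85 f'_c a b equal to T: a = 800400/(0.85 × 43.5 × 255) = 84.9 mm.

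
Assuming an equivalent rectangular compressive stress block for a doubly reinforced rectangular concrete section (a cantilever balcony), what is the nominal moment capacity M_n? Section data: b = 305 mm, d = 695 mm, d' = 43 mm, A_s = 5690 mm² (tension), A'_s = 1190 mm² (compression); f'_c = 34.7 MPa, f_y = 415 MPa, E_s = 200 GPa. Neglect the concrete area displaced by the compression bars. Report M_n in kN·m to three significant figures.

M_n ≈ 1430 kN·m

Assume both tension and compression steel yield.
Net tension couple steel: A_s − A'_s = 4500 mm².
a = (A_s − A'_s) f_y / (0.85 f'_c b) = 1867500/(0.85 × 34.7 × 305) = 207.59 mm.
c = a/β₁ = 207.59/0.802 = 258.84 mm; ε'_s = 0.003(c − d')/c = 0.0025 ≥ f_y/E_s = 0.0021, so compression steel does yield.
M_n = (A_s − A'_s) f_y (d − a/2) + A'_s f_y (d − d') = [1867500 × (695 − 103.795) + 493850 × (695 − 43)] × 10⁻⁶ = 1104.08 + 321.99 = 1426.07 kN·m.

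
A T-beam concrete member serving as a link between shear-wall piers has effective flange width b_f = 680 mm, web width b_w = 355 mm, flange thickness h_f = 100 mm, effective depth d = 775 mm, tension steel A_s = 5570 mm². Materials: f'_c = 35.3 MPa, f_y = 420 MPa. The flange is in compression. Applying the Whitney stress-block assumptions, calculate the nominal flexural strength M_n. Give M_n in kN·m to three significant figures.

Tension: T = A_s f_y = 5570 × 420 = 2339400 N.
Try a within the flange: a = T/(0.85 f'_c b_f) = 2339400/(0.85 × 35.3 × 680) = 114.66 mm.
a = 114.66 > h_f = 100 mm: the block extends into the web. Split into flange-overhang and web parts.
C_f = 0.85 f'_c (b_f − b_w) h_f = 0.85 × 35.3 × (680 − 355) × 100 = 975163 N.
Remaining web compression depth: a_w = (T − C_f)/(0.85 f'_c b_w) = (2339400 − 975163)/(0.85 × 35.3 × 355) = 128.08 mm.
M_n = C_f(d − h_f/2) + (T − C_f)(d − a_w/2) = 975163 × (775 − 50) + 1364237 × (775 − 64.04) = 706.99 + 969.92 = 1676.91 × 10⁶ N·mm.
M_n = 1676.91 kN·m.

M_n ≈ 1680 kN·m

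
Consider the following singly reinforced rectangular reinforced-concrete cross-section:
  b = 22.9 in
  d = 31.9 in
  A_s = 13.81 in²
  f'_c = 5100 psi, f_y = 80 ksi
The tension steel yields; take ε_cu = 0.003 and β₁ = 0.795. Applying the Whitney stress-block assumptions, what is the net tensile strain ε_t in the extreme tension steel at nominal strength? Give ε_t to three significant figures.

a = A_s f_y/(0.85 f'_c b) = 11.129 in.
β₁ = 0.795, so c = a/β₁ = 11.129/0.795 = 13.999 in.
From the linear strain diagram with ε_cu = 0.003: ε_t = 0.003 (d − c)/c = 0.003 × (31.9 − 13.999)/13.999 = 0.00384.
ε_t < 0.004 — the section is over-reinforced for flexure under ACI limits.

ε_t ≈ 0.00384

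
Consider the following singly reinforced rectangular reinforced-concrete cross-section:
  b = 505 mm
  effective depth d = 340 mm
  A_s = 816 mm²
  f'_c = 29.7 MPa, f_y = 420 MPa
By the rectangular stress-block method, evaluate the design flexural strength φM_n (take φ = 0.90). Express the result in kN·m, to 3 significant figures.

T = A_s f_y = 816 × 420 = 342720 N = 342.72 kN.
From C = T: a = T/(0.85 f'_c b) = 342720/(0.85 × 29.7 × 505) = 26.88 mm.
M_n = T(d − a/2) = 342.72 kN × (340 − 13.44) mm = 111.92 kN·m.
φM_n = 0.90 × 111.92 = 100.73 kN·m.

φM_n ≈ 101 kN·m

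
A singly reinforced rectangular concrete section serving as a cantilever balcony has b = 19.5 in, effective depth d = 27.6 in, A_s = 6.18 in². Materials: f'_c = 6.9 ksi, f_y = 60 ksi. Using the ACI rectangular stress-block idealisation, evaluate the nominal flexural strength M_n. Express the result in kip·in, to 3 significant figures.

T = A_s f_y = 6.18 × 60 = 370.8 kips.
a = T/(0.85 f'_c b) = 370.8/(0.85 × 6.9 × 19.5) = 3.242 in.
M_n = T(d − a/2) = 370.8 × (27.6 − 1.621) = 9633.0 kip·in.

M_n ≈ 9630 kip·in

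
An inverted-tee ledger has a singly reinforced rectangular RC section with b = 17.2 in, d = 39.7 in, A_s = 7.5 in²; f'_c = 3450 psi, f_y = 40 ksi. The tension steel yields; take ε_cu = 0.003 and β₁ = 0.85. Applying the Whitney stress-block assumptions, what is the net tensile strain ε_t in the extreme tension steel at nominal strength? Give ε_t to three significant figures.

ε_t ≈ 0.0140

a = A_s f_y/(0.85 f'_c b) = 5.948 in.
β₁ = 0.85, so c = a/β₁ = 5.948/0.85 = 6.998 in.
From the linear strain diagram with ε_cu = 0.003: ε_t = 0.003 (d − c)/c = 0.003 × (39.7 − 6.998)/6.998 = 0.0140.
Since ε_t ≥ 0.005, the section is tension-controlled.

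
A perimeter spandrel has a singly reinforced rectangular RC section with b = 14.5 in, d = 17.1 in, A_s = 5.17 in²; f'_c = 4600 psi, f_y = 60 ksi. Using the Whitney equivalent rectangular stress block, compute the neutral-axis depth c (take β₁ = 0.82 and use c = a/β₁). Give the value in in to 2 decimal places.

T = A_s f_y = 5.17 × 60 = 310.2 kips.
a = T/(0.85 f'_c b) = 310.2/(0.85 × 4.6 × 14.5) = 5.4714 in.
With β₁ = 0.82, c = a/β₁ = 5.4714/0.82 = 6.67 in.

c ≈ 6.67 in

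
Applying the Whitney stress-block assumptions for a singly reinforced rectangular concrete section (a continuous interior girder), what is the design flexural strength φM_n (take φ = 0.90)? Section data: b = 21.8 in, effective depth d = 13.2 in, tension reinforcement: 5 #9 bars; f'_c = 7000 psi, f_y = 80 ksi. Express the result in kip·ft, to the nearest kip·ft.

A_s = 5 × 1 = 5 in².
T = A_s f_y = 5 × 80 = 400 kips.
a = T/(0.85 f'_c b) = 400/(0.85 × 7 × 21.8) = 3.084 in.
M_n = T(d − a/2) = 400 × (13.2 − 1.542) = 4663.2 kip·in = 4663.2/12 = 388.60 kip·ft.
φM_n = 0.90 × 388.60 = 349.74 kip·ft.

φM_n ≈ 350 kip·ft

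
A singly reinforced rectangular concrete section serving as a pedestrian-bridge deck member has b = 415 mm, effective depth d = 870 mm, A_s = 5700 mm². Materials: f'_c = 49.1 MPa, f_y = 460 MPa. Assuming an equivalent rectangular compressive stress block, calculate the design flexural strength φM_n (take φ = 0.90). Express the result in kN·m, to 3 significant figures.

T = A_s f_y = 5700 × 460 = 2622000 N = 2622 kN.
From C = T: a = T/(0.85 f'_c b) = 2622000/(0.85 × 49.1 × 415) = 151.39 mm.
M_n = T(d − a/2) = 2622 kN × (870 − 75.695) mm = 2082.67 kN·m.
φM_n = 0.90 × 2082.67 = 1874.40 kN·m.

φM_n ≈ 1870 kN·m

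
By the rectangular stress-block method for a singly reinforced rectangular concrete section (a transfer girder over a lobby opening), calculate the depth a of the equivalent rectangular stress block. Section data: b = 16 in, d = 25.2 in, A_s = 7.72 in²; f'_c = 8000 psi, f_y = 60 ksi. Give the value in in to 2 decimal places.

a ≈ 4.26 in

T = A_s f_y = 7.72 × 60 = 463.2 kips.
a = T/(0.85 f'_c b) = 463.2/(0.85 × 8 × 16) = 4.26 in.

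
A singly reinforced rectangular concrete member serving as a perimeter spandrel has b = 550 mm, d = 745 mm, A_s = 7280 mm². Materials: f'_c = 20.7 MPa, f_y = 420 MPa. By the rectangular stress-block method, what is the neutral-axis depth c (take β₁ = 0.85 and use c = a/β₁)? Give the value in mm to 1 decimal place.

c ≈ 371.7 mm

T = A_s f_y = 7280 × 420 = 3057600 N = 3057.6 kN.
Setting C = 0.85 f'_c a b equal to T: a = 3057600/(0.85 × 20.7 × 550) = 315.958 mm.
With β₁ = 0.85, c = a/β₁ = 315.958/0.85 = 371.7 mm.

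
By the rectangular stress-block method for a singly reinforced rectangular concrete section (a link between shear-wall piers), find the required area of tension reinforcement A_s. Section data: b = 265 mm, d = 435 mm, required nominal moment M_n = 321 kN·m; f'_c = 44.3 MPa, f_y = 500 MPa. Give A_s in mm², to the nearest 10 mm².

With M_n = 0.85 f'_c a b (d − a/2), solve the quadratic for a:
a = d − √(d² − 2M_n/(0.85 f'_c b)) = 435 − √(435² − 2 × 321×10⁶/(0.85 × 44.3 × 265)) = 81.61 mm.
A_s = 0.85 f'_c a b / f_y = 0.85 × 44.3 × 81.61 × 265 / 500 = 1628.7 mm².

A_s ≈ 1630 mm²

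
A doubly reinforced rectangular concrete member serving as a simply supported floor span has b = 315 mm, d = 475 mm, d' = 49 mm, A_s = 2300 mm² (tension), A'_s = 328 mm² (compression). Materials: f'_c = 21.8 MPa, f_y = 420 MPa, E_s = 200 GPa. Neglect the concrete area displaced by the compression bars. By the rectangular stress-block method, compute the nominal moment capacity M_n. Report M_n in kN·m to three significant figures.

M_n ≈ 393 kN·m

Assume both tension and compression steel yield.
Net tension couple steel: A_s − A'_s = 1972 mm².
a = (A_s − A'_s) f_y / (0.85 f'_c b) = 828240/(0.85 × 21.8 × 315) = 141.90 mm.
c = a/β₁ = 141.90/0.85 = 166.94 mm; ε'_s = 0.003(c − d')/c = 0.0021 ≥ f_y/E_s = 0.0021, so compression steel does yield.
M_n = (A_s − A'_s) f_y (d − a/2) + A'_s f_y (d − d') = [828240 × (475 − 70.95) + 137760 × (475 − 49)] × 10⁻⁶ = 334.65 + 58.69 = 393.34 kN·m.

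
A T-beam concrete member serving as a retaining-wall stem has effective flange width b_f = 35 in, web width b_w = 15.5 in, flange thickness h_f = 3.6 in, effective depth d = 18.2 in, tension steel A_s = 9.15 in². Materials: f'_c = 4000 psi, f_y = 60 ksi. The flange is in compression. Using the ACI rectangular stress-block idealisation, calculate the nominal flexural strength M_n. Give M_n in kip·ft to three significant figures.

Tension: T = A_s f_y = 9.15 × 60 = 549 kips.
Try a within the flange: a = T/(0.85 f'_c b_f) = 549/(0.85 × 4 × 35) = 4.613 in.
a = 4.613 > h_f = 3.6 in: the block extends into the web. Split into flange-overhang and web parts.
C_f = 0.85 f'_c (b_f − b_w) h_f = 0.85 × 4 × (35 − 15.5) × 3.6 = 238.7 kips.
Remaining web compression depth: a_w = (T − C_f)/(0.85 f'_c b_w) = (549 − 238.7)/(0.85 × 4 × 15.5) = 5.888 in.
M_n = C_f(d − h_f/2) + (T − C_f)(d − a_w/2) = 238.7 × (18.2 − 1.8) + 310.3 × (18.2 − 2.944) = 3914.7 + 4733.9 = 8648.6 kip·in.
M_n = 8648.6/12 = 720.72 kip·ft.

M_n ≈ 721 kip·ft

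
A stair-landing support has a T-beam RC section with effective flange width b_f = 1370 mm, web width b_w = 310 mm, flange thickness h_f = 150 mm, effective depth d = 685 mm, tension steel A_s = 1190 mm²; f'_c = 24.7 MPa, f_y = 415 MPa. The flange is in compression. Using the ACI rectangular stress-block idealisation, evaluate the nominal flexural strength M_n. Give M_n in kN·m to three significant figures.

M_n ≈ 334 kN·m

Tension: T = A_s f_y = 1190 × 415 = 493850 N.
Try a within the flange: a = T/(0.85 f'_c b_f) = 493850/(0.85 × 24.7 × 1370) = 17.17 mm.
Since a = 17.17 ≤ h_f = 150 mm, the stress block lies entirely in the flange; analyse as a rectangular beam of width b_f.
M_n = T(d − a/2) = 493850 × (685 − 8.585) = 334.05 × 10⁶ N·mm.
M_n = 334.05 kN·m.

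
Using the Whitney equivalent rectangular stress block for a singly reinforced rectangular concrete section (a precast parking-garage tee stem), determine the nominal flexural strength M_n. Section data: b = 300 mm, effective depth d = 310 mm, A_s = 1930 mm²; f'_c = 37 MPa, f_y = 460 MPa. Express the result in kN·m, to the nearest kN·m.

T = A_s f_y = 1930 × 460 = 887800 N = 887.8 kN.
From C = T: a = T/(0.85 f'_c b) = 887800/(0.85 × 37 × 300) = 94.10 mm.
M_n = T(d − a/2) = 887.8 kN × (310 − 47.05) mm = 233.45 kN·m.

M_n ≈ 233 kN·m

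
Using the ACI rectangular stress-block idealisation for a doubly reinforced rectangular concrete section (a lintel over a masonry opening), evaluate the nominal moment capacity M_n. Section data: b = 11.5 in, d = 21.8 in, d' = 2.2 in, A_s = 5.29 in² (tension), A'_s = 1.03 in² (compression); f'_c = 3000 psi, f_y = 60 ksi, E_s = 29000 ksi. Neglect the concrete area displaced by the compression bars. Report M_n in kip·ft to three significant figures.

Assume both steels yield.
a = (A_s − A'_s) f_y/(0.85 f'_c b) = (5.29 − 1.03) × 60/(0.85 × 3 × 11.5) = 8.716 in.
c = a/β₁ = 8.716/0.85 = 10.254 in; ε'_s = 0.003(c − d')/c = 0.0024 ≥ ε_y = 0.0021, so the compression steel yields.
M_n = (A_s − A'_s) f_y (d − a/2) + A'_s f_y (d − d') = 255.6 × (21.8 − 4.358) + 61.8 × (21.8 − 2.2) = 4458.2 + 1211.3 = 5669.5 kip·in = 5669.5/12 = 472.46 kip·ft.

M_n ≈ 472 kip·ft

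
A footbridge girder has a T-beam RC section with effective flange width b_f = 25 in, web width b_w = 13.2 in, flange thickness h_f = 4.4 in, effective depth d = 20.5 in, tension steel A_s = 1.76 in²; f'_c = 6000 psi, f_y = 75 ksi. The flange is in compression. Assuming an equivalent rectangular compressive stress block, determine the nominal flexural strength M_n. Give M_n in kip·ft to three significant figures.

Tension: T = A_s f_y = 1.76 × 75 = 132 kips.
Try a within the flange: a = T/(0.85 f'_c b_f) = 132/(0.85 × 6 × 25) = 1.035 in.
Since a = 1.035 ≤ h_f = 4.4 in, the stress block lies entirely in the flange; analyse as a rectangular beam of width b_f.
M_n = T(d − a/2) = 132 × (20.5 − 0.5175) = 2637.7 kip·in.
M_n = 2637.7/12 = 219.81 kip·ft.

M_n ≈ 220 kip·ft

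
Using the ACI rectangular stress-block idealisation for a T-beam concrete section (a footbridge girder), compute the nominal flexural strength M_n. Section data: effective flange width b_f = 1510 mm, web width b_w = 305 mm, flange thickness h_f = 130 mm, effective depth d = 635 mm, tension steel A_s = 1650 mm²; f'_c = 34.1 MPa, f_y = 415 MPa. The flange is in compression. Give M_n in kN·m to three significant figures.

M_n ≈ 429 kN·m

Tension: T = A_s f_y = 1650 × 415 = 684750 N.
Try a within the flange: a = T/(0.85 f'_c b_f) = 684750/(0.85 × 34.1 × 1510) = 15.65 mm.
Since a = 15.65 ≤ h_f = 130 mm, the stress block lies entirely in the flange; analyse as a rectangular beam of width b_f.
M_n = T(d − a/2) = 684750 × (635 − 7.825) = 429.46 × 10⁶ N·mm.
M_n = 429.46 kN·m.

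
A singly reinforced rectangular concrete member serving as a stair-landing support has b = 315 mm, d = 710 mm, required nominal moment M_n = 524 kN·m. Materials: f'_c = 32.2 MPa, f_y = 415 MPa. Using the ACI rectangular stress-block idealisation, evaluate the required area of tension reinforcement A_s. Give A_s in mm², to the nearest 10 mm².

With M_n = 0.85 f'_c a b (d − a/2), solve the quadratic for a:
a = d − √(d² − 2M_n/(0.85 f'_c b)) = 710 − √(710² − 2 × 524×10⁶/(0.85 × 32.2 × 315)) = 91.50 mm.
A_s = 0.85 f'_c a b / f_y = 0.85 × 32.2 × 91.50 × 315 / 415 = 1900.9 mm².

A_s ≈ 1900 mm²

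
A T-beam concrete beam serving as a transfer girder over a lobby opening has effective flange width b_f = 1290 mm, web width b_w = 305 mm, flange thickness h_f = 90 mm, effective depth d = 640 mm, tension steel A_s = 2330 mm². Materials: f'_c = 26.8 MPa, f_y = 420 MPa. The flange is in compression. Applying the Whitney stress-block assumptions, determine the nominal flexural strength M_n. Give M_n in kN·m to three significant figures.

Tension: T = A_s f_y = 2330 × 420 = 978600 N.
Try a within the flange: a = T/(0.85 f'_c b_f) = 978600/(0.85 × 26.8 × 1290) = 33.30 mm.
Since a = 33.30 ≤ h_f = 90 mm, the stress block lies entirely in the flange; analyse as a rectangular beam of width b_f.
M_n = T(d − a/2) = 978600 × (640 − 16.65) = 610.01 × 10⁶ N·mm.
M_n = 610.01 kN·m.

M_n ≈ 610 kN·m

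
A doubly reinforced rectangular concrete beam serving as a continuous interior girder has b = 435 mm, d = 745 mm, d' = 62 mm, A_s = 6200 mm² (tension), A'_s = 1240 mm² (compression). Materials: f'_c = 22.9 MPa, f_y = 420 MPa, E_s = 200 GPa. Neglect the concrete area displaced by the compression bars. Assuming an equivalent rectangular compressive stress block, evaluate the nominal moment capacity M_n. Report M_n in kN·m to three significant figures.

Assume both tension and compression steel yield.
Net tension couple steel: A_s − A'_s = 4960 mm².
a = (A_s − A'_s) f_y / (0.85 f'_c b) = 2083200/(0.85 × 22.9 × 435) = 246.03 mm.
c = a/β₁ = 246.03/0.85 = 289.45 mm; ε'_s = 0.003(c − d')/c = 0.0024 ≥ f_y/E_s = 0.0021, so compression steel does yield.
M_n = (A_s − A'_s) f_y (d − a/2) + A'_s f_y (d − d') = [2083200 × (745 − 123.015) + 520800 × (745 − 62)] × 10⁻⁶ = 1295.72 + 355.71 = 1651.43 kN·m.

M_n ≈ 1650 kN·m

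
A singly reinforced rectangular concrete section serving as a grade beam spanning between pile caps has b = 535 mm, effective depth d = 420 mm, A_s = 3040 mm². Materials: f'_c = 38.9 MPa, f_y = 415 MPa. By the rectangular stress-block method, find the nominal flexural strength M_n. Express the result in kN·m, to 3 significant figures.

T = A_s f_y = 3040 × 415 = 1261600 N = 1261.6 kN.
From C = T: a = T/(0.85 f'_c b) = 1261600/(0.85 × 38.9 × 535) = 71.32 mm.
M_n = T(d − a/2) = 1261.6 kN × (420 − 35.66) mm = 484.88 kN·m.

M_n ≈ 485 kN·m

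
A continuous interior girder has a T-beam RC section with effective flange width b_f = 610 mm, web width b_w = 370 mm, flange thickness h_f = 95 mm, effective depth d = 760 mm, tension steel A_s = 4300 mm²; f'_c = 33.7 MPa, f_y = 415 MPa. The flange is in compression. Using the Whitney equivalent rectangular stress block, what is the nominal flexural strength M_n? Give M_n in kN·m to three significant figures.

Tension: T = A_s f_y = 4300 × 415 = 1784500 N.
Try a within the flange: a = T/(0.85 f'_c b_f) = 1784500/(0.85 × 33.7 × 610) = 102.13 mm.
a = 102.13 > h_f = 95 mm: the block extends into the web. Split into flange-overhang and web parts.
C_f = 0.85 f'_c (b_f − b_w) h_f = 0.85 × 33.7 × (610 − 370) × 95 = 653106 N.
Remaining web compression depth: a_w = (T − C_f)/(0.85 f'_c b_w) = (1784500 − 653106)/(0.85 × 33.7 × 370) = 106.75 mm.
M_n = C_f(d − h_f/2) + (T − C_f)(d − a_w/2) = 653106 × (760 − 47.5) + 1131394 × (760 − 53.375) = 465.34 + 799.47 = 1264.81 × 10⁶ N·mm.
M_n = 1264.81 kN·m.

M_n ≈ 1260 kN·m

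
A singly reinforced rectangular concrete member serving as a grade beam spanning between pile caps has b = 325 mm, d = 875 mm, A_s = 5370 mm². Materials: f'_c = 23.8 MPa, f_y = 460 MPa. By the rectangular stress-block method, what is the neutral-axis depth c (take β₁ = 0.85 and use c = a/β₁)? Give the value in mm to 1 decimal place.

T = A_s f_y = 5370 × 460 = 2470200 N = 2470.2 kN.
Setting C = 0.85 f'_c a b equal to T: a = 2470200/(0.85 × 23.8 × 325) = 375.710 mm.
With β₁ = 0.85, c = a/β₁ = 375.710/0.85 = 442.0 mm.

c ≈ 442.0 mm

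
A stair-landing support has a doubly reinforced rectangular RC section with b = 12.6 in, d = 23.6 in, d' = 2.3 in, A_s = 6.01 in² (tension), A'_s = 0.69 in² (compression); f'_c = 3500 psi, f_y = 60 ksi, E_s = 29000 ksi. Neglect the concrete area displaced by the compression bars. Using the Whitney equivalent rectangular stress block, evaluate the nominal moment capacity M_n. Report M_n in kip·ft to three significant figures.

Assume both steels yield.
a = (A_s − A'_s) f_y/(0.85 f'_c b) = (6.01 − 0.69) × 60/(0.85 × 3.5 × 12.6) = 8.515 in.
c = a/β₁ = 8.515/0.85 = 10.018 in; ε'_s = 0.003(c − d')/c = 0.0023 ≥ ε_y = 0.0021, so the compression steel yields.
M_n = (A_s − A'_s) f_y (d − a/2) + A'_s f_y (d − d') = 319.2 × (23.6 − 4.2575) + 41.4 × (23.6 − 2.3) = 6174.1 + 881.8 = 7055.9 kip·in = 7055.9/12 = 587.99 kip·ft.

M_n ≈ 588 kip·ft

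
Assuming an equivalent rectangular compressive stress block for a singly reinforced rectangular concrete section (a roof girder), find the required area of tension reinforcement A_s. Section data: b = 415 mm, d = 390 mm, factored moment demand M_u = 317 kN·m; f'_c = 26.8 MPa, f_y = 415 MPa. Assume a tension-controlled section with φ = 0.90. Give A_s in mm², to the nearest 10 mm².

M_n = M_u/φ = 317/0.90 = 352.222 kN·m.
With M_n = 0.85 f'_c a b (d − a/2), solve the quadratic for a:
a = d − √(d² − 2M_n/(0.85 f'_c b)) = 390 − √(390² − 2 × 352.222×10⁶/(0.85 × 26.8 × 415)) = 111.46 mm.
A_s = 0.85 f'_c a b / f_y = 0.85 × 26.8 × 111.46 × 415 / 415 = 2539.1 mm².

A_s ≈ 2540 mm²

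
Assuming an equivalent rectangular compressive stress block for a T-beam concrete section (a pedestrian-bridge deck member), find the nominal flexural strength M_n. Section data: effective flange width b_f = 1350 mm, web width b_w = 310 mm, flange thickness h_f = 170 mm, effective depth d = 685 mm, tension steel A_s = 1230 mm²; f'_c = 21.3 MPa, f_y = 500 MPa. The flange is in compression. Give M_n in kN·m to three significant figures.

M_n ≈ 414 kN·m

Tension: T = A_s f_y = 1230 × 500 = 615000 N.
Try a within the flange: a = T/(0.85 f'_c b_f) = 615000/(0.85 × 21.3 × 1350) = 25.16 mm.
Since a = 25.16 ≤ h_f = 170 mm, the stress block lies entirely in the flange; analyse as a rectangular beam of width b_f.
M_n = T(d − a/2) = 615000 × (685 − 12.58) = 413.54 × 10⁶ N·mm.
M_n = 413.54 kN·m.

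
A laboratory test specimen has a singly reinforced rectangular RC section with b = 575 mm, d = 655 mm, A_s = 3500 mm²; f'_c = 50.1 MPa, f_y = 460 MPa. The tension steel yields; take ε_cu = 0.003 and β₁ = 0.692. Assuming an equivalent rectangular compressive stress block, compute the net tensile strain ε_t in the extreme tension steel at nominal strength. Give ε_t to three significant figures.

a = A_s f_y/(0.85 f'_c b) = 65.75 mm.
β₁ = 0.692, so c = a/β₁ = 65.75/0.692 = 95.01 mm.
From the linear strain diagram with ε_cu = 0.003: ε_t = 0.003 (d − c)/c = 0.003 × (655 − 95.01)/95.01 = 0.0177.
Since ε_t ≥ 0.005, the section is tension-controlled.

ε_t ≈ 0.0177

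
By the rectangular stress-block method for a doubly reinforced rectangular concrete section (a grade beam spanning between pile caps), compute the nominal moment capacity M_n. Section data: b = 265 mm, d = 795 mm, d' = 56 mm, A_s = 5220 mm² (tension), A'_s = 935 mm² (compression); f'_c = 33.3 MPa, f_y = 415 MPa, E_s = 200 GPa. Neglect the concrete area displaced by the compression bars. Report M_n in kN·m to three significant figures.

Assume both tension and compression steel yield.
Net tension couple steel: A_s − A'_s = 4285 mm².
a = (A_s − A'_s) f_y / (0.85 f'_c b) = 1778275/(0.85 × 33.3 × 265) = 237.08 mm.
c = a/β₁ = 237.08/0.812 = 291.97 mm; ε'_s = 0.003(c − d')/c = 0.0024 ≥ f_y/E_s = 0.0021, so compression steel does yield.
M_n = (A_s − A'_s) f_y (d − a/2) + A'_s f_y (d − d') = [1778275 × (795 − 118.54) + 388025 × (795 − 56)] × 10⁻⁶ = 1202.93 + 286.75 = 1489.68 kN·m.

M_n ≈ 1490 kN·m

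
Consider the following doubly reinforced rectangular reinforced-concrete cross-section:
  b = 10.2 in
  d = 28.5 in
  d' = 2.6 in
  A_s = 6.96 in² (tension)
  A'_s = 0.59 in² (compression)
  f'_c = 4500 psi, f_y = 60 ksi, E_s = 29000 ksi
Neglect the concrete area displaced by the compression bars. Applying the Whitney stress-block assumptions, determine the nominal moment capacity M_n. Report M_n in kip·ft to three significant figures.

Assume both steels yield.
a = (A_s − A'_s) f_y/(0.85 f'_c b) = (6.96 − 0.59) × 60/(0.85 × 4.5 × 10.2) = 9.796 in.
c = a/β₁ = 9.796/0.825 = 11.874 in; ε'_s = 0.003(c − d')/c = 0.0023 ≥ ε_y = 0.0021, so the compression steel yields.
M_n = (A_s − A'_s) f_y (d − a/2) + A'_s f_y (d − d') = 382.2 × (28.5 − 4.898) + 35.4 × (28.5 − 2.6) = 9020.7 + 916.9 = 9937.6 kip·in = 9937.6/12 = 828.13 kip·ft.

M_n ≈ 828 kip·ft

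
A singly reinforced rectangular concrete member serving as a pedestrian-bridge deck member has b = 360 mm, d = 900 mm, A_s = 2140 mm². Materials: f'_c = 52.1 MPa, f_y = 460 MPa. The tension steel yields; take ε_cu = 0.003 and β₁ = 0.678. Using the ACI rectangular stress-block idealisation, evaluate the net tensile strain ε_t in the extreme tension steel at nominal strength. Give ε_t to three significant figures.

a = A_s f_y/(0.85 f'_c b) = 61.75 mm.
β₁ = 0.678, so c = a/β₁ = 61.75/0.678 = 91.08 mm.
From the linear strain diagram with ε_cu = 0.003: ε_t = 0.003 (d − c)/c = 0.003 × (900 − 91.08)/91.08 = 0.0266.
Since ε_t ≥ 0.005, the section is tension-controlled.

ε_t ≈ 0.0266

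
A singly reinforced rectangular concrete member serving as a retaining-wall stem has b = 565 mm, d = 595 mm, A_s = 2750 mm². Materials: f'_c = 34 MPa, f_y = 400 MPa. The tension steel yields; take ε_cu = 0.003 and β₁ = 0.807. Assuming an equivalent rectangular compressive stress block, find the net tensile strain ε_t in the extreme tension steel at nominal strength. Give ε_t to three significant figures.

a = A_s f_y/(0.85 f'_c b) = 67.37 mm.
β₁ = 0.807, so c = a/β₁ = 67.37/0.807 = 83.48 mm.
From the linear strain diagram with ε_cu = 0.003: ε_t = 0.003 (d − c)/c = 0.003 × (595 − 83.48)/83.48 = 0.0184.
Since ε_t ≥ 0.005, the section is tension-controlled.

ε_t ≈ 0.0184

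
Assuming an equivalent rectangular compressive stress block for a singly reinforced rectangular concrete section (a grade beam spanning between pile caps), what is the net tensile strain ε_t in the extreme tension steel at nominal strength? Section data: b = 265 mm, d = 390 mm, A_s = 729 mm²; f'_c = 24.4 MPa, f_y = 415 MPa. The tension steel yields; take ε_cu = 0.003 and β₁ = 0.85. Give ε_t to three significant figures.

ε_t ≈ 0.0151

a = A_s f_y/(0.85 f'_c b) = 55.05 mm.
β₁ = 0.85, so c = a/β₁ = 55.05/0.85 = 64.76 mm.
From the linear strain diagram with ε_cu = 0.003: ε_t = 0.003 (d − c)/c = 0.003 × (390 − 64.76)/64.76 = 0.0151.
Since ε_t ≥ 0.005, the section is tension-controlled.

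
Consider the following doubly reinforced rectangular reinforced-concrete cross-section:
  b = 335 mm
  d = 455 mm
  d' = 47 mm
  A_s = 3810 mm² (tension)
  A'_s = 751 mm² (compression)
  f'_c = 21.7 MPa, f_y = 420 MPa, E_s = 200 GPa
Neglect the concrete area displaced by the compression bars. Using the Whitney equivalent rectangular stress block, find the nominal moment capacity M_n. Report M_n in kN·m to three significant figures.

Assume both tension and compression steel yield.
Net tension couple steel: A_s − A'_s = 3059 mm².
a = (A_s − A'_s) f_y / (0.85 f'_c b) = 1284780/(0.85 × 21.7 × 335) = 207.92 mm.
c = a/β₁ = 207.92/0.85 = 244.61 mm; ε'_s = 0.003(c − d')/c = 0.0024 ≥ f_y/E_s = 0.0021, so compression steel does yield.
M_n = (A_s − A'_s) f_y (d − a/2) + A'_s f_y (d − d') = [1284780 × (455 − 103.96) + 315420 × (455 − 47)] × 10⁻⁶ = 451.01 + 128.69 = 579.70 kN·m.

M_n ≈ 580 kN·m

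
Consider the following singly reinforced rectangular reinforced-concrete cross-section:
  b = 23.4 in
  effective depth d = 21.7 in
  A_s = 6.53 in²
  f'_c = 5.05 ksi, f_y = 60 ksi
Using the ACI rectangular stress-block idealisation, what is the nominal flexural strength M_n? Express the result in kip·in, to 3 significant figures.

M_n ≈ 7740 kip·in

T = A_s f_y = 6.53 × 60 = 391.8 kips.
a = T/(0.85 f'_c b) = 391.8/(0.85 × 5.05 × 23.4) = 3.901 in.
M_n = T(d − a/2) = 391.8 × (21.7 − 1.9505) = 7737.9 kip·in.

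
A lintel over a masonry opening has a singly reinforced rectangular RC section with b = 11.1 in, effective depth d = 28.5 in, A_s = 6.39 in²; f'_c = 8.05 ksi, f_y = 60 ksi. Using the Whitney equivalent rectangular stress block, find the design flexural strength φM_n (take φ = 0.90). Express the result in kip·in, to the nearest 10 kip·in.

φM_n ≈ 8960 kip·in

T = A_s f_y = 6.39 × 60 = 383.4 kips.
a = T/(0.85 f'_c b) = 383.4/(0.85 × 8.05 × 11.1) = 5.048 in.
M_n = T(d − a/2) = 383.4 × (28.5 − 2.524) = 9959.2 kip·in.
φM_n = 0.90 × 9959.2 = 8963.3 kip·in.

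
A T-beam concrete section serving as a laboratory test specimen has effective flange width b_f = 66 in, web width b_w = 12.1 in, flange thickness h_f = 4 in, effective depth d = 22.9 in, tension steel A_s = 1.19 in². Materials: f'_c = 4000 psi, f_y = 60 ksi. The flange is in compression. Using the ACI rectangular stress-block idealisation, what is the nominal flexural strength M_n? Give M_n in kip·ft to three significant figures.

Tension: T = A_s f_y = 1.19 × 60 = 71.4 kips.
Try a within the flange: a = T/(0.85 f'_c b_f) = 71.4/(0.85 × 4 × 66) = 0.318 in.
Since a = 0.318 ≤ h_f = 4 in, the stress block lies entirely in the flange; analyse as a rectangular beam of width b_f.
M_n = T(d − a/2) = 71.4 × (22.9 − 0.159) = 1623.7 kip·in.
M_n = 1623.7/12 = 135.31 kip·ft.

M_n ≈ 135 kip·ft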